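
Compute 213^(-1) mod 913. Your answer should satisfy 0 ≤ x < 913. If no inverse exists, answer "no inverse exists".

Extended Euclidean algorithm:
913 = 4×213 + 61
213 = 3×61 + 30
61 = 2×30 + 1
30 = 30×1 + 0
The gcd is 1. Working backward:
1 = 61 − 2·30
1 = −2·213 + 7·61
1 = 7·913 − 30·213
So 213·(-30) ≡ 1 (mod 913), and -30 ≡ 883 (mod 913).

883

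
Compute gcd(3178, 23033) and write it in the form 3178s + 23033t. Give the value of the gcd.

1

Repeated division:
23033 = 7×3178 + 787
3178 = 4×787 + 30
787 = 26×30 + 7
30 = 4×7 + 2
7 = 3×2 + 1
2 = 2×1 + 0
gcd(3178, 23033) = 1.
Working backward:
1 = 7 − 3·2
1 = −3·30 + 13·7
1 = 13·787 − 341·30
1 = −341·3178 + 1377·787
1 = 1377·23033 − 9980·3178
So 1 = (1377)·23033 + (-9980)·3178.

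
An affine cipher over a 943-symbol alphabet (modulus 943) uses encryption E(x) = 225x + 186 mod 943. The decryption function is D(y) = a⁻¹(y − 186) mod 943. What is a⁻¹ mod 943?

285

Run Euclid on (943, 225):
943 = 4·225 + 43
225 = 5·43 + 10
43 = 4·10 + 3
10 = 3·3 + 1
3 = 3·1 + 0
gcd = 1, so the inverse exists. Back-substitute:
1 = 10 − 3·3
1 = −3·43 + 13·10
1 = 13·225 − 68·43
1 = −68·943 + 285·225
So 225·285 ≡ 1 (mod 943).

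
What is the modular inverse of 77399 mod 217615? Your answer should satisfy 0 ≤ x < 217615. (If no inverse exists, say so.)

Run Euclid on (217615, 77399):
217615 = 2×77399 + 62817
77399 = 1×62817 + 14582
62817 = 4×14582 + 4489
14582 = 3×4489 + 1115
4489 = 4×1115 + 29
1115 = 38×29 + 13
29 = 2×13 + 3
13 = 4×3 + 1
3 = 3×1 + 0
Since gcd(77399, 217615) = 1, back-substitute to write 1 as a combination:
1 = 13 − 4·3
1 = −4·29 + 9·13
1 = 9·1115 − 346·29
1 = −346·4489 + 1393·1115
1 = 1393·14582 − 4525·4489
1 = −4525·62817 + 19493·14582
1 = 19493·77399 − 24018·62817
1 = −24018·217615 + 67529·77399
So 77399·67529 ≡ 1 (mod 217615).

67529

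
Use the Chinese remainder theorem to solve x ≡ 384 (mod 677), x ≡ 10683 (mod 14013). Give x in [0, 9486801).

Write x = 384 + 677·k. Then 677·k ≡ 10683 − 384 ≡ 10299 (mod 14013).
Need 677⁻¹ mod 14013. Extended Euclid on (14013, 677):
14013 = 20*677 + 473
677 = 1*473 + 204
473 = 2*204 + 65
204 = 3*65 + 9
65 = 7*9 + 2
9 = 4*2 + 1
2 = 2*1 + 0
Back-substitute:
1 = 9 − 4·2
1 = −4·65 + 29·9
1 = 29·204 − 91·65
1 = −91·473 + 211·204
1 = 211·677 − 302·473
1 = −302·14013 + 6251·677
677⁻¹ ≡ 6251 (mod 14013), so k ≡ 6251·10299 ≡ 3327 (mod 14013).
x = 384 + 677·3327 = 2252763.

2252763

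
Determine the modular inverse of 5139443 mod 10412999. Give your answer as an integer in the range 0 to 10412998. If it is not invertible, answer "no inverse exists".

Extended Euclidean algorithm:
10412999 = 2×5139443 + 134113
5139443 = 38×134113 + 43149
134113 = 3×43149 + 4666
43149 = 9×4666 + 1155
4666 = 4×1155 + 46
1155 = 25×46 + 5
46 = 9×5 + 1
5 = 5×1 + 0
gcd = 1, so the inverse exists. Back-substitute:
1 = 46 − 9·5
1 = −9·1155 + 226·46
1 = 226·4666 − 913·1155
1 = −913·43149 + 8443·4666
1 = 8443·134113 − 26242·43149
1 = −26242·5139443 + 1005639·134113
1 = 1005639·10412999 − 2037520·5139443
Hence 5139443⁻¹ ≡ -2037520 ≡ 8375479 (mod 10412999).

8375479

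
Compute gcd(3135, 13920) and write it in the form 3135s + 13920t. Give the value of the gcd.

15

Repeated division:
13920 = 4·3135 + 1380
3135 = 2·1380 + 375
1380 = 3·375 + 255
375 = 1·255 + 120
255 = 2·120 + 15
120 = 8·15 + 0
gcd(3135, 13920) = 15.
Express as a combination:
15 = 255 − 2·120
15 = −2·375 + 3·255
15 = 3·1380 − 11·375
15 = −11·3135 + 25·1380
15 = 25·13920 − 111·3135
So 15 = (25)·13920 + (-111)·3135.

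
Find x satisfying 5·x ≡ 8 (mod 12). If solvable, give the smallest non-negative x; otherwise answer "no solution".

4

First find gcd(5, 12):
12 = 2·5 + 2
5 = 2·2 + 1
2 = 2·1 + 0
gcd = 1, so a unique solution mod 12 exists.
Back-substitute for the Bézout coefficients:
1 = 5 − 2·2
1 = −2·12 + 5·5
So 5·(5) ≡ 1 (mod 12), giving 5⁻¹ ≡ 5.
x ≡ 5⁻¹·8 ≡ 5·8 ≡ 4 (mod 12).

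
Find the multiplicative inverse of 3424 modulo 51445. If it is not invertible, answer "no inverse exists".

gcd(51445, 3424) by repeated division:
51445 = 15×3424 + 85
3424 = 40×85 + 24
85 = 3×24 + 13
24 = 1×13 + 11
13 = 1×11 + 2
11 = 5×2 + 1
2 = 2×1 + 0
The gcd is 1. Working backward:
1 = 11 − 5·2
1 = −5·13 + 6·11
1 = 6·24 − 11·13
1 = −11·85 + 39·24
1 = 39·3424 − 1571·85
1 = −1571·51445 + 23604·3424
So 3424·23604 ≡ 1 (mod 51445).

23604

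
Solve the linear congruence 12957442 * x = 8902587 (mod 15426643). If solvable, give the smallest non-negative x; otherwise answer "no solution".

First find gcd(12957442, 15426643):
15426643 = 1*12957442 + 2469201
12957442 = 5*2469201 + 611437
2469201 = 4*611437 + 23453
611437 = 26*23453 + 1659
23453 = 14*1659 + 227
1659 = 7*227 + 70
227 = 3*70 + 17
70 = 4*17 + 2
17 = 8*2 + 1
2 = 2*1 + 0
gcd = 1, so a unique solution mod 15426643 exists.
Back-substitute for the Bézout coefficients:
1 = 17 − 8·2
1 = −8·70 + 33·17
1 = 33·227 − 107·70
1 = −107·1659 + 782·227
1 = 782·23453 − 11055·1659
1 = −11055·611437 + 288212·23453
1 = 288212·2469201 − 1163903·611437
1 = −1163903·12957442 + 6107727·2469201
1 = 6107727·15426643 − 7271630·12957442
So 12957442·(-7271630) ≡ 1 (mod 15426643), giving 12957442⁻¹ ≡ 8155013.
x ≡ 12957442⁻¹·8902587 ≡ 8155013·8902587 ≡ 15125104 (mod 15426643).

15125104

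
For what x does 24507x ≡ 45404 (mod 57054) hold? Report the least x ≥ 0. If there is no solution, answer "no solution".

gcd(24507, 57054):
57054 = 2*24507 + 8040
24507 = 3*8040 + 387
8040 = 20*387 + 300
387 = 1*300 + 87
300 = 3*87 + 39
87 = 2*39 + 9
39 = 4*9 + 3
9 = 3*3 + 0
gcd = 3, but 3 ∤ 45404, so the congruence has no solution.

no solution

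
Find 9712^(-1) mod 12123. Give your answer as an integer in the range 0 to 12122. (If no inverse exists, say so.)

gcd(12123, 9712) by repeated division:
12123 = 1*9712 + 2411
9712 = 4*2411 + 68
2411 = 35*68 + 31
68 = 2*31 + 6
31 = 5*6 + 1
6 = 6*1 + 0
Since gcd(9712, 12123) = 1, back-substitute to write 1 as a combination:
1 = 31 − 5·6
1 = −5·68 + 11·31
1 = 11·2411 − 390·68
1 = −390·9712 + 1571·2411
1 = 1571·12123 − 1961·9712
So 9712·(-1961) ≡ 1 (mod 12123), and -1961 ≡ 10162 (mod 12123).

10162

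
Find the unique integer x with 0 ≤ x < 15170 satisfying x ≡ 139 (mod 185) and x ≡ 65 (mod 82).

3099

Write x = 139 + 185·k. Then 185·k ≡ 65 − 139 ≡ 8 (mod 82).
Need 185⁻¹ mod 82. Extended Euclid on (82, 21):
82 = 3·21 + 19
21 = 1·19 + 2
19 = 9·2 + 1
2 = 2·1 + 0
Back-substitute:
1 = 19 − 9·2
1 = −9·21 + 10·19
1 = 10·82 − 39·21
185⁻¹ ≡ 43 (mod 82), so k ≡ 43·8 ≡ 16 (mod 82).
x = 139 + 185·16 = 3099.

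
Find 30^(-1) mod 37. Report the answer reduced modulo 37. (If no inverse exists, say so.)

Extended Euclidean algorithm:
37 = 1×30 + 7
30 = 4×7 + 2
7 = 3×2 + 1
2 = 2×1 + 0
The gcd is 1. Working backward:
1 = 7 − 3·2
1 = −3·30 + 13·7
1 = 13·37 − 16·30
So 30·(-16) ≡ 1 (mod 37), and -16 ≡ 21 (mod 37).

21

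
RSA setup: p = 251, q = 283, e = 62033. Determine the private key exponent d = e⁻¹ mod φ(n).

φ(n) = (p−1)(q−1) = 250·282 = 70500.
Need d with 62033·d ≡ 1 (mod 70500). Apply the extended Euclidean algorithm:
70500 = 1·62033 + 8467
62033 = 7·8467 + 2764
8467 = 3·2764 + 175
2764 = 15·175 + 139
175 = 1·139 + 36
139 = 3·36 + 31
36 = 1·31 + 5
31 = 6·5 + 1
5 = 5·1 + 0
Back-substitute:
1 = 31 − 6·5
1 = −6·36 + 7·31
1 = 7·139 − 27·36
1 = −27·175 + 34·139
1 = 34·2764 − 537·175
1 = −537·8467 + 1645·2764
1 = 1645·62033 − 12052·8467
1 = −12052·70500 + 13697·62033
So 62033·13697 ≡ 1 (mod 70500), hence d = 13697.

13697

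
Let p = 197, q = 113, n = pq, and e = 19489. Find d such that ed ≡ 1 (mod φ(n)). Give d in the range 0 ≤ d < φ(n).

15009

φ(n) = (p−1)(q−1) = 196·112 = 21952.
Need d with 19489·d ≡ 1 (mod 21952). Apply the extended Euclidean algorithm:
21952 = 1*19489 + 2463
19489 = 7*2463 + 2248
2463 = 1*2248 + 215
2248 = 10*215 + 98
215 = 2*98 + 19
98 = 5*19 + 3
19 = 6*3 + 1
3 = 3*1 + 0
Back-substitute:
1 = 19 − 6·3
1 = −6·98 + 31·19
1 = 31·215 − 68·98
1 = −68·2248 + 711·215
1 = 711·2463 − 779·2248
1 = −779·19489 + 6164·2463
1 = 6164·21952 − 6943·19489
So 19489·(-6943) ≡ 1 (mod 21952), hence d ≡ -6943 ≡ 15009 (mod 21952).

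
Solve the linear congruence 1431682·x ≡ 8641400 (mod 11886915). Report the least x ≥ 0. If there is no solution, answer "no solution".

First find gcd(1431682, 11886915):
11886915 = 8·1431682 + 433459
1431682 = 3·433459 + 131305
433459 = 3·131305 + 39544
131305 = 3·39544 + 12673
39544 = 3·12673 + 1525
12673 = 8·1525 + 473
1525 = 3·473 + 106
473 = 4·106 + 49
106 = 2·49 + 8
49 = 6·8 + 1
8 = 8·1 + 0
gcd = 1, so a unique solution mod 11886915 exists.
Back-substitute for the Bézout coefficients:
1 = 49 − 6·8
1 = −6·106 + 13·49
1 = 13·473 − 58·106
1 = −58·1525 + 187·473
1 = 187·12673 − 1554·1525
1 = −1554·39544 + 4849·12673
1 = 4849·131305 − 16101·39544
1 = −16101·433459 + 53152·131305
1 = 53152·1431682 − 175557·433459
1 = −175557·11886915 + 1457608·1431682
So 1431682·(1457608) ≡ 1 (mod 11886915), giving 1431682⁻¹ ≡ 1457608.
x ≡ 1431682⁻¹·8641400 ≡ 1457608·8641400 ≡ 6369005 (mod 11886915).

6369005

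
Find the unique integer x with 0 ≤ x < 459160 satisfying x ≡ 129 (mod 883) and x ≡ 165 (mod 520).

Write x = 129 + 883·k. Then 883·k ≡ 165 − 129 ≡ 36 (mod 520).
Need 883⁻¹ mod 520. Extended Euclid on (520, 363):
520 = 1·363 + 157
363 = 2·157 + 49
157 = 3·49 + 10
49 = 4·10 + 9
10 = 1·9 + 1
9 = 9·1 + 0
Back-substitute:
1 = 10 − 9
1 = −49 + 5·10
1 = 5·157 − 16·49
1 = −16·363 + 37·157
1 = 37·520 − 53·363
883⁻¹ ≡ 467 (mod 520), so k ≡ 467·36 ≡ 172 (mod 520).
x = 129 + 883·172 = 152005.

152005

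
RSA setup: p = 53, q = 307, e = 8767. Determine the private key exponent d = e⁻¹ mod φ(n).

φ(n) = (p−1)(q−1) = 52·306 = 15912.
Need d with 8767·d ≡ 1 (mod 15912). Apply the extended Euclidean algorithm:
15912 = 1×8767 + 7145
8767 = 1×7145 + 1622
7145 = 4×1622 + 657
1622 = 2×657 + 308
657 = 2×308 + 41
308 = 7×41 + 21
41 = 1×21 + 20
21 = 1×20 + 1
20 = 20×1 + 0
Back-substitute:
1 = 21 − 20
1 = −41 + 2·21
1 = 2·308 − 15·41
1 = −15·657 + 32·308
1 = 32·1622 − 79·657
1 = −79·7145 + 348·1622
1 = 348·8767 − 427·7145
1 = −427·15912 + 775·8767
So 8767·775 ≡ 1 (mod 15912), hence d = 775.

775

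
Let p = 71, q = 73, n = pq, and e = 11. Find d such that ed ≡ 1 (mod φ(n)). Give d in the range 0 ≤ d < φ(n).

φ(n) = (p−1)(q−1) = 70·72 = 5040.
Need d with 11·d ≡ 1 (mod 5040). Apply the extended Euclidean algorithm:
5040 = 458×11 + 2
11 = 5×2 + 1
2 = 2×1 + 0
Back-substitute:
1 = 11 − 5·2
1 = −5·5040 + 2291·11
So 11·2291 ≡ 1 (mod 5040), hence d = 2291.

2291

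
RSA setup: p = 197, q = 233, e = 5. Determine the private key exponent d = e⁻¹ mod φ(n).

18189

φ(n) = (p−1)(q−1) = 196·232 = 45472.
Need d with 5·d ≡ 1 (mod 45472). Apply the extended Euclidean algorithm:
45472 = 9094·5 + 2
5 = 2·2 + 1
2 = 2·1 + 0
Back-substitute:
1 = 5 − 2·2
1 = −2·45472 + 18189·5
So 5·18189 ≡ 1 (mod 45472), hence d = 18189.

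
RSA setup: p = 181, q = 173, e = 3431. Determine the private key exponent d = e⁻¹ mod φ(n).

5351

φ(n) = (p−1)(q−1) = 180·172 = 30960.
Need d with 3431·d ≡ 1 (mod 30960). Apply the extended Euclidean algorithm:
30960 = 9*3431 + 81
3431 = 42*81 + 29
81 = 2*29 + 23
29 = 1*23 + 6
23 = 3*6 + 5
6 = 1*5 + 1
5 = 5*1 + 0
Back-substitute:
1 = 6 − 5
1 = −23 + 4·6
1 = 4·29 − 5·23
1 = −5·81 + 14·29
1 = 14·3431 − 593·81
1 = −593·30960 + 5351·3431
So 3431·5351 ≡ 1 (mod 30960), hence d = 5351.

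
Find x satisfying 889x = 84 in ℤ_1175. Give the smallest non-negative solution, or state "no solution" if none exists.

731

First find gcd(889, 1175):
1175 = 1×889 + 286
889 = 3×286 + 31
286 = 9×31 + 7
31 = 4×7 + 3
7 = 2×3 + 1
3 = 3×1 + 0
gcd = 1, so a unique solution mod 1175 exists.
Back-substitute for the Bézout coefficients:
1 = 7 − 2·3
1 = −2·31 + 9·7
1 = 9·286 − 83·31
1 = −83·889 + 258·286
1 = 258·1175 − 341·889
So 889·(-341) ≡ 1 (mod 1175), giving 889⁻¹ ≡ 834.
x ≡ 889⁻¹·84 ≡ 834·84 ≡ 731 (mod 1175).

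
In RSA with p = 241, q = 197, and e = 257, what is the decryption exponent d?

φ(n) = (p−1)(q−1) = 240·196 = 47040.
Need d with 257·d ≡ 1 (mod 47040). Apply the extended Euclidean algorithm:
47040 = 183*257 + 9
257 = 28*9 + 5
9 = 1*5 + 4
5 = 1*4 + 1
4 = 4*1 + 0
Back-substitute:
1 = 5 − 4
1 = −9 + 2·5
1 = 2·257 − 57·9
1 = −57·47040 + 10433·257
So 257·10433 ≡ 1 (mod 47040), hence d = 10433.

10433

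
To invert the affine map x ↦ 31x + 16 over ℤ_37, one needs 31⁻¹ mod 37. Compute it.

6

Run Euclid on (37, 31):
37 = 1×31 + 6
31 = 5×6 + 1
6 = 6×1 + 0
gcd = 1, so the inverse exists. Back-substitute:
1 = 31 − 5·6
1 = −5·37 + 6·31
So 31·6 ≡ 1 (mod 37).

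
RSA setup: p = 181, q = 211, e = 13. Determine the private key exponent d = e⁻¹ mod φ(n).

φ(n) = (p−1)(q−1) = 180·210 = 37800.
Need d with 13·d ≡ 1 (mod 37800). Apply the extended Euclidean algorithm:
37800 = 2907×13 + 9
13 = 1×9 + 4
9 = 2×4 + 1
4 = 4×1 + 0
Back-substitute:
1 = 9 − 2·4
1 = −2·13 + 3·9
1 = 3·37800 − 8723·13
So 13·(-8723) ≡ 1 (mod 37800), hence d ≡ -8723 ≡ 29077 (mod 37800).

29077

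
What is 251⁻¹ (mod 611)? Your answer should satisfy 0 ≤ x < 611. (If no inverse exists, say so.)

426

gcd(611, 251) by repeated division:
611 = 2×251 + 109
251 = 2×109 + 33
109 = 3×33 + 10
33 = 3×10 + 3
10 = 3×3 + 1
3 = 3×1 + 0
The gcd is 1. Working backward:
1 = 10 − 3·3
1 = −3·33 + 10·10
1 = 10·109 − 33·33
1 = −33·251 + 76·109
1 = 76·611 − 185·251
Thus 251·(-185) ≡ 1 (mod 611); reducing, -185 mod 611 = 426.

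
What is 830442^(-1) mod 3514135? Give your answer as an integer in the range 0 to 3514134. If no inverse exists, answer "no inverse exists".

Extended Euclidean algorithm:
3514135 = 4·830442 + 192367
830442 = 4·192367 + 60974
192367 = 3·60974 + 9445
60974 = 6·9445 + 4304
9445 = 2·4304 + 837
4304 = 5·837 + 119
837 = 7·119 + 4
119 = 29·4 + 3
4 = 1·3 + 1
3 = 3·1 + 0
gcd = 1, so the inverse exists. Back-substitute:
1 = 4 − 3
1 = −119 + 30·4
1 = 30·837 − 211·119
1 = −211·4304 + 1085·837
1 = 1085·9445 − 2381·4304
1 = −2381·60974 + 15371·9445
1 = 15371·192367 − 48494·60974
1 = −48494·830442 + 209347·192367
1 = 209347·3514135 − 885882·830442
Thus 830442·(-885882) ≡ 1 (mod 3514135); reducing, -885882 mod 3514135 = 2628253.

2628253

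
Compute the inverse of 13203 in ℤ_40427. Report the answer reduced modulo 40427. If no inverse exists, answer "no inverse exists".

Extended Euclidean algorithm:
40427 = 3×13203 + 818
13203 = 16×818 + 115
818 = 7×115 + 13
115 = 8×13 + 11
13 = 1×11 + 2
11 = 5×2 + 1
2 = 2×1 + 0
Since gcd(13203, 40427) = 1, back-substitute to write 1 as a combination:
1 = 11 − 5·2
1 = −5·13 + 6·11
1 = 6·115 − 53·13
1 = −53·818 + 377·115
1 = 377·13203 − 6085·818
1 = −6085·40427 + 18632·13203
So 13203·18632 ≡ 1 (mod 40427).

18632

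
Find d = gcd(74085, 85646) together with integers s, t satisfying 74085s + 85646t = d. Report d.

11

Apply Euclid's algorithm to 85646 and 74085:
85646 = 1·74085 + 11561
74085 = 6·11561 + 4719
11561 = 2·4719 + 2123
4719 = 2·2123 + 473
2123 = 4·473 + 231
473 = 2·231 + 11
231 = 21·11 + 0
gcd(74085, 85646) = 11.
Express as a combination:
11 = 473 − 2·231
11 = −2·2123 + 9·473
11 = 9·4719 − 20·2123
11 = −20·11561 + 49·4719
11 = 49·74085 − 314·11561
11 = −314·85646 + 363·74085
So 11 = (-314)·85646 + (363)·74085.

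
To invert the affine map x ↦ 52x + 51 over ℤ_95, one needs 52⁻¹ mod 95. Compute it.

53

Run Euclid on (95, 52):
95 = 1×52 + 43
52 = 1×43 + 9
43 = 4×9 + 7
9 = 1×7 + 2
7 = 3×2 + 1
2 = 2×1 + 0
Since gcd(52, 95) = 1, back-substitute to write 1 as a combination:
1 = 7 − 3·2
1 = −3·9 + 4·7
1 = 4·43 − 19·9
1 = −19·52 + 23·43
1 = 23·95 − 42·52
So 52·(-42) ≡ 1 (mod 95), and -42 ≡ 53 (mod 95).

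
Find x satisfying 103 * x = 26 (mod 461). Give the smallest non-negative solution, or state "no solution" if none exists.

139

First find gcd(103, 461):
461 = 4*103 + 49
103 = 2*49 + 5
49 = 9*5 + 4
5 = 1*4 + 1
4 = 4*1 + 0
gcd = 1, so a unique solution mod 461 exists.
Back-substitute for the Bézout coefficients:
1 = 5 − 4
1 = −49 + 10·5
1 = 10·103 − 21·49
1 = −21·461 + 94·103
So 103·(94) ≡ 1 (mod 461), giving 103⁻¹ ≡ 94.
x ≡ 103⁻¹·26 ≡ 94·26 ≡ 139 (mod 461).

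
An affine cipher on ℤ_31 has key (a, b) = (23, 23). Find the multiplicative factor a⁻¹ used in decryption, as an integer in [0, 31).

Extended Euclidean algorithm:
31 = 1*23 + 8
23 = 2*8 + 7
8 = 1*7 + 1
7 = 7*1 + 0
gcd = 1, so the inverse exists. Back-substitute:
1 = 8 − 7
1 = −23 + 3·8
1 = 3·31 − 4·23
So 23·(-4) ≡ 1 (mod 31), and -4 ≡ 27 (mod 31).

27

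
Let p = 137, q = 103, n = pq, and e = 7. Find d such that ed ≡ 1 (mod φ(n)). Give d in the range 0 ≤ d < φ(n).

7927

φ(n) = (p−1)(q−1) = 136·102 = 13872.
Need d with 7·d ≡ 1 (mod 13872). Apply the extended Euclidean algorithm:
13872 = 1981*7 + 5
7 = 1*5 + 2
5 = 2*2 + 1
2 = 2*1 + 0
Back-substitute:
1 = 5 − 2·2
1 = −2·7 + 3·5
1 = 3·13872 − 5945·7
So 7·(-5945) ≡ 1 (mod 13872), hence d ≡ -5945 ≡ 7927 (mod 13872).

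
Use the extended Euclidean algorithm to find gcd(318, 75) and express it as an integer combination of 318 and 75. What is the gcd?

Apply Euclid's algorithm to 318 and 75:
318 = 4×75 + 18
75 = 4×18 + 3
18 = 6×3 + 0
gcd(318, 75) = 3.
Working backward:
3 = 75 − 4·18
3 = −4·318 + 17·75
So 3 = (-4)·318 + (17)·75.

3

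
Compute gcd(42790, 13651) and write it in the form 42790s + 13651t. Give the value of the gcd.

Apply Euclid's algorithm to 42790 and 13651:
42790 = 3×13651 + 1837
13651 = 7×1837 + 792
1837 = 2×792 + 253
792 = 3×253 + 33
253 = 7×33 + 22
33 = 1×22 + 11
22 = 2×11 + 0
gcd(42790, 13651) = 11.
Back-substituting:
11 = 33 − 22
11 = −253 + 8·33
11 = 8·792 − 25·253
11 = −25·1837 + 58·792
11 = 58·13651 − 431·1837
11 = −431·42790 + 1351·13651
So 11 = (-431)·42790 + (1351)·13651.

11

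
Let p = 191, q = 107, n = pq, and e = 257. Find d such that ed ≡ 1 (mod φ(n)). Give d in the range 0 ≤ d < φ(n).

3213

φ(n) = (p−1)(q−1) = 190·106 = 20140.
Need d with 257·d ≡ 1 (mod 20140). Apply the extended Euclidean algorithm:
20140 = 78×257 + 94
257 = 2×94 + 69
94 = 1×69 + 25
69 = 2×25 + 19
25 = 1×19 + 6
19 = 3×6 + 1
6 = 6×1 + 0
Back-substitute:
1 = 19 − 3·6
1 = −3·25 + 4·19
1 = 4·69 − 11·25
1 = −11·94 + 15·69
1 = 15·257 − 41·94
1 = −41·20140 + 3213·257
So 257·3213 ≡ 1 (mod 20140), hence d = 3213.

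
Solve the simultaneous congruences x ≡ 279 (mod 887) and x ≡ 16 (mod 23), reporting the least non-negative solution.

1166

Write x = 279 + 887·k. Then 887·k ≡ 16 − 279 ≡ 13 (mod 23).
Need 887⁻¹ mod 23. Extended Euclid on (23, 13):
23 = 1*13 + 10
13 = 1*10 + 3
10 = 3*3 + 1
3 = 3*1 + 0
Back-substitute:
1 = 10 − 3·3
1 = −3·13 + 4·10
1 = 4·23 − 7·13
887⁻¹ ≡ 16 (mod 23), so k ≡ 16·13 ≡ 1 (mod 23).
x = 279 + 887·1 = 1166.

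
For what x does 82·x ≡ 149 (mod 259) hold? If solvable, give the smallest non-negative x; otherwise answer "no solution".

First find gcd(82, 259):
259 = 3×82 + 13
82 = 6×13 + 4
13 = 3×4 + 1
4 = 4×1 + 0
gcd = 1, so a unique solution mod 259 exists.
Back-substitute for the Bézout coefficients:
1 = 13 − 3·4
1 = −3·82 + 19·13
1 = 19·259 − 60·82
So 82·(-60) ≡ 1 (mod 259), giving 82⁻¹ ≡ 199.
x ≡ 82⁻¹·149 ≡ 199·149 ≡ 125 (mod 259).

125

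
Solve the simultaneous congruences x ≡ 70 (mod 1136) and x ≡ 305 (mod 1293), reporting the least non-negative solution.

Write x = 70 + 1136·k. Then 1136·k ≡ 305 − 70 ≡ 235 (mod 1293).
Need 1136⁻¹ mod 1293. Extended Euclid on (1293, 1136):
1293 = 1·1136 + 157
1136 = 7·157 + 37
157 = 4·37 + 9
37 = 4·9 + 1
9 = 9·1 + 0
Back-substitute:
1 = 37 − 4·9
1 = −4·157 + 17·37
1 = 17·1136 − 123·157
1 = −123·1293 + 140·1136
1136⁻¹ ≡ 140 (mod 1293), so k ≡ 140·235 ≡ 575 (mod 1293).
x = 70 + 1136·575 = 653270.

653270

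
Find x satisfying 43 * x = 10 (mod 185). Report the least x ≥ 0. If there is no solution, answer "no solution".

125

First find gcd(43, 185):
185 = 4×43 + 13
43 = 3×13 + 4
13 = 3×4 + 1
4 = 4×1 + 0
gcd = 1, so a unique solution mod 185 exists.
Back-substitute for the Bézout coefficients:
1 = 13 − 3·4
1 = −3·43 + 10·13
1 = 10·185 − 43·43
So 43·(-43) ≡ 1 (mod 185), giving 43⁻¹ ≡ 142.
x ≡ 43⁻¹·10 ≡ 142·10 ≡ 125 (mod 185).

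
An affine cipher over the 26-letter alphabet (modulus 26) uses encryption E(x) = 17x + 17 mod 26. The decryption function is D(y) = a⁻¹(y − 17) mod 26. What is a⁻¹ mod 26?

Apply the Euclidean algorithm to 26 and 17:
26 = 1·17 + 9
17 = 1·9 + 8
9 = 1·8 + 1
8 = 8·1 + 0
gcd = 1, so the inverse exists. Back-substitute:
1 = 9 − 8
1 = −17 + 2·9
1 = 2·26 − 3·17
So 17·(-3) ≡ 1 (mod 26), and -3 ≡ 23 (mod 26).

23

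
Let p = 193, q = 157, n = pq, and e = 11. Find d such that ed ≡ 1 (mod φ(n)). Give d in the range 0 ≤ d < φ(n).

2723

φ(n) = (p−1)(q−1) = 192·156 = 29952.
Need d with 11·d ≡ 1 (mod 29952). Apply the extended Euclidean algorithm:
29952 = 2722×11 + 10
11 = 1×10 + 1
10 = 10×1 + 0
Back-substitute:
1 = 11 − 10
1 = −29952 + 2723·11
So 11·2723 ≡ 1 (mod 29952), hence d = 2723.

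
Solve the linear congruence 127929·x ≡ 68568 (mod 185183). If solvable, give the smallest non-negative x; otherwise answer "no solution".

First find gcd(127929, 185183):
185183 = 1·127929 + 57254
127929 = 2·57254 + 13421
57254 = 4·13421 + 3570
13421 = 3·3570 + 2711
3570 = 1·2711 + 859
2711 = 3·859 + 134
859 = 6·134 + 55
134 = 2·55 + 24
55 = 2·24 + 7
24 = 3·7 + 3
7 = 2·3 + 1
3 = 3·1 + 0
gcd = 1, so a unique solution mod 185183 exists.
Back-substitute for the Bézout coefficients:
1 = 7 − 2·3
1 = −2·24 + 7·7
1 = 7·55 − 16·24
1 = −16·134 + 39·55
1 = 39·859 − 250·134
1 = −250·2711 + 789·859
1 = 789·3570 − 1039·2711
1 = −1039·13421 + 3906·3570
1 = 3906·57254 − 16663·13421
1 = −16663·127929 + 37232·57254
1 = 37232·185183 − 53895·127929
So 127929·(-53895) ≡ 1 (mod 185183), giving 127929⁻¹ ≡ 131288.
x ≡ 127929⁻¹·68568 ≡ 131288·68568 ≡ 39588 (mod 185183).

39588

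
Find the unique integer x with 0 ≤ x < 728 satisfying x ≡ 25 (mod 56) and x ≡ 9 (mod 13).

529

Write x = 25 + 56·k. Then 56·k ≡ 9 − 25 ≡ 10 (mod 13).
Need 56⁻¹ mod 13. Extended Euclid on (13, 4):
13 = 3×4 + 1
4 = 4×1 + 0
Back-substitute:
1 = 13 − 3·4
56⁻¹ ≡ 10 (mod 13), so k ≡ 10·10 ≡ 9 (mod 13).
x = 25 + 56·9 = 529.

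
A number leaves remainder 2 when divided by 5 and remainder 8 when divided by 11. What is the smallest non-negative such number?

52

Write x = 2 + 5·k. Then 5·k ≡ 8 − 2 ≡ 6 (mod 11).
Need 5⁻¹ mod 11. Extended Euclid on (11, 5):
11 = 2·5 + 1
5 = 5·1 + 0
Back-substitute:
1 = 11 − 2·5
5⁻¹ ≡ 9 (mod 11), so k ≡ 9·6 ≡ 10 (mod 11).
x = 2 + 5·10 = 52.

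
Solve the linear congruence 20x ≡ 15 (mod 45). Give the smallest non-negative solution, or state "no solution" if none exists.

First find gcd(20, 45):
45 = 2·20 + 5
20 = 4·5 + 0
gcd = 5 and 5 | 15, so solutions exist. Divide through by 5: 4x ≡ 3 (mod 9).
Now find 4⁻¹ mod 9:
9 = 2·4 + 1
4 = 4·1 + 0
Back-substitute:
1 = 9 − 2·4
So 4·(-2) ≡ 1 (mod 9), i.e. 4⁻¹ ≡ 7.
Then x ≡ 7·3 ≡ 3 (mod 9); the smallest non-negative solution is x = 3.

3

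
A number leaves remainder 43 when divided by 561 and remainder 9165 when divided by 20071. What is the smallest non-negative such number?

Write x = 43 + 561·k. Then 561·k ≡ 9165 − 43 ≡ 9122 (mod 20071).
Need 561⁻¹ mod 20071. Extended Euclid on (20071, 561):
20071 = 35*561 + 436
561 = 1*436 + 125
436 = 3*125 + 61
125 = 2*61 + 3
61 = 20*3 + 1
3 = 3*1 + 0
Back-substitute:
1 = 61 − 20·3
1 = −20·125 + 41·61
1 = 41·436 − 143·125
1 = −143·561 + 184·436
1 = 184·20071 − 6583·561
561⁻¹ ≡ 13488 (mod 20071), so k ≡ 13488·9122 ≡ 2306 (mod 20071).
x = 43 + 561·2306 = 1293709.

1293709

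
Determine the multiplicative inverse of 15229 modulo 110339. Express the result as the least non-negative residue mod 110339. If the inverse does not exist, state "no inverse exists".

92530

Run Euclid on (110339, 15229):
110339 = 7*15229 + 3736
15229 = 4*3736 + 285
3736 = 13*285 + 31
285 = 9*31 + 6
31 = 5*6 + 1
6 = 6*1 + 0
Since gcd(15229, 110339) = 1, back-substitute to write 1 as a combination:
1 = 31 − 5·6
1 = −5·285 + 46·31
1 = 46·3736 − 603·285
1 = −603·15229 + 2458·3736
1 = 2458·110339 − 17809·15229
So 15229·(-17809) ≡ 1 (mod 110339), and -17809 ≡ 92530 (mod 110339).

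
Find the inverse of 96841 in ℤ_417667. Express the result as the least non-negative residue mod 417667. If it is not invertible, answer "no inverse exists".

Apply the Euclidean algorithm to 417667 and 96841:
417667 = 4*96841 + 30303
96841 = 3*30303 + 5932
30303 = 5*5932 + 643
5932 = 9*643 + 145
643 = 4*145 + 63
145 = 2*63 + 19
63 = 3*19 + 6
19 = 3*6 + 1
6 = 6*1 + 0
gcd = 1, so the inverse exists. Back-substitute:
1 = 19 − 3·6
1 = −3·63 + 10·19
1 = 10·145 − 23·63
1 = −23·643 + 102·145
1 = 102·5932 − 941·643
1 = −941·30303 + 4807·5932
1 = 4807·96841 − 15362·30303
1 = −15362·417667 + 66255·96841
So 96841·66255 ≡ 1 (mod 417667).

66255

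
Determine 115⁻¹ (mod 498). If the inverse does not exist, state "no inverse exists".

Apply the Euclidean algorithm to 498 and 115:
498 = 4·115 + 38
115 = 3·38 + 1
38 = 38·1 + 0
The gcd is 1. Working backward:
1 = 115 − 3·38
1 = −3·498 + 13·115
So 115·13 ≡ 1 (mod 498).

13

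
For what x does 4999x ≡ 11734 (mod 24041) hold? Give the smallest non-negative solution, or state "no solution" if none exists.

12208

First find gcd(4999, 24041):
24041 = 4×4999 + 4045
4999 = 1×4045 + 954
4045 = 4×954 + 229
954 = 4×229 + 38
229 = 6×38 + 1
38 = 38×1 + 0
gcd = 1, so a unique solution mod 24041 exists.
Back-substitute for the Bézout coefficients:
1 = 229 − 6·38
1 = −6·954 + 25·229
1 = 25·4045 − 106·954
1 = −106·4999 + 131·4045
1 = 131·24041 − 630·4999
So 4999·(-630) ≡ 1 (mod 24041), giving 4999⁻¹ ≡ 23411.
x ≡ 4999⁻¹·11734 ≡ 23411·11734 ≡ 12208 (mod 24041).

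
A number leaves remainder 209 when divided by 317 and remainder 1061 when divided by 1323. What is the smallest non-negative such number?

Write x = 209 + 317·k. Then 317·k ≡ 1061 − 209 ≡ 852 (mod 1323).
Need 317⁻¹ mod 1323. Extended Euclid on (1323, 317):
1323 = 4*317 + 55
317 = 5*55 + 42
55 = 1*42 + 13
42 = 3*13 + 3
13 = 4*3 + 1
3 = 3*1 + 0
Back-substitute:
1 = 13 − 4·3
1 = −4·42 + 13·13
1 = 13·55 − 17·42
1 = −17·317 + 98·55
1 = 98·1323 − 409·317
317⁻¹ ≡ 914 (mod 1323), so k ≡ 914·852 ≡ 804 (mod 1323).
x = 209 + 317·804 = 255077.

255077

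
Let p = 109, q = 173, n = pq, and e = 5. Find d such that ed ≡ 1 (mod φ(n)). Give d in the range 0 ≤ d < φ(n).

φ(n) = (p−1)(q−1) = 108·172 = 18576.
Need d with 5·d ≡ 1 (mod 18576). Apply the extended Euclidean algorithm:
18576 = 3715*5 + 1
5 = 5*1 + 0
Back-substitute:
1 = 18576 − 3715·5
So 5·(-3715) ≡ 1 (mod 18576), hence d ≡ -3715 ≡ 14861 (mod 18576).

14861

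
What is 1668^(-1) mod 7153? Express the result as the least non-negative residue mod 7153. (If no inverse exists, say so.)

Extended Euclidean algorithm:
7153 = 4×1668 + 481
1668 = 3×481 + 225
481 = 2×225 + 31
225 = 7×31 + 8
31 = 3×8 + 7
8 = 1×7 + 1
7 = 7×1 + 0
gcd = 1, so the inverse exists. Back-substitute:
1 = 8 − 7
1 = −31 + 4·8
1 = 4·225 − 29·31
1 = −29·481 + 62·225
1 = 62·1668 − 215·481
1 = −215·7153 + 922·1668
So 1668·922 ≡ 1 (mod 7153).

922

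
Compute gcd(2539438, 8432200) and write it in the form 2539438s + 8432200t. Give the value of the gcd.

2

Euclidean algorithm:
8432200 = 3·2539438 + 813886
2539438 = 3·813886 + 97780
813886 = 8·97780 + 31646
97780 = 3·31646 + 2842
31646 = 11·2842 + 384
2842 = 7·384 + 154
384 = 2·154 + 76
154 = 2·76 + 2
76 = 38·2 + 0
gcd(2539438, 8432200) = 2.
Express as a combination:
2 = 154 − 2·76
2 = −2·384 + 5·154
2 = 5·2842 − 37·384
2 = −37·31646 + 412·2842
2 = 412·97780 − 1273·31646
2 = −1273·813886 + 10596·97780
2 = 10596·2539438 − 33061·813886
2 = −33061·8432200 + 109779·2539438
So 2 = (-33061)·8432200 + (109779)·2539438.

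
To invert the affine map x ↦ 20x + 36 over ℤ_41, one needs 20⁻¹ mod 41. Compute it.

gcd(41, 20) by repeated division:
41 = 2*20 + 1
20 = 20*1 + 0
gcd = 1, so the inverse exists. Back-substitute:
1 = 41 − 2·20
So 20·(-2) ≡ 1 (mod 41), and -2 ≡ 39 (mod 41).

39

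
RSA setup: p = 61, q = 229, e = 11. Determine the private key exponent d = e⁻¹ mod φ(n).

3731

φ(n) = (p−1)(q−1) = 60·228 = 13680.
Need d with 11·d ≡ 1 (mod 13680). Apply the extended Euclidean algorithm:
13680 = 1243·11 + 7
11 = 1·7 + 4
7 = 1·4 + 3
4 = 1·3 + 1
3 = 3·1 + 0
Back-substitute:
1 = 4 − 3
1 = −7 + 2·4
1 = 2·11 − 3·7
1 = −3·13680 + 3731·11
So 11·3731 ≡ 1 (mod 13680), hence d = 3731.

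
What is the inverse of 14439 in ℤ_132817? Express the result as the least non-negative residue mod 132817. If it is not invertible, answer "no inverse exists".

20715

Extended Euclidean algorithm:
132817 = 9*14439 + 2866
14439 = 5*2866 + 109
2866 = 26*109 + 32
109 = 3*32 + 13
32 = 2*13 + 6
13 = 2*6 + 1
6 = 6*1 + 0
Since gcd(14439, 132817) = 1, back-substitute to write 1 as a combination:
1 = 13 − 2·6
1 = −2·32 + 5·13
1 = 5·109 − 17·32
1 = −17·2866 + 447·109
1 = 447·14439 − 2252·2866
1 = −2252·132817 + 20715·14439
So 14439·20715 ≡ 1 (mod 132817).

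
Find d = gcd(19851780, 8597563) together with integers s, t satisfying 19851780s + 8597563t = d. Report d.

13

Euclidean algorithm:
19851780 = 2*8597563 + 2656654
8597563 = 3*2656654 + 627601
2656654 = 4*627601 + 146250
627601 = 4*146250 + 42601
146250 = 3*42601 + 18447
42601 = 2*18447 + 5707
18447 = 3*5707 + 1326
5707 = 4*1326 + 403
1326 = 3*403 + 117
403 = 3*117 + 52
117 = 2*52 + 13
52 = 4*13 + 0
gcd(19851780, 8597563) = 13.
Back-substituting:
13 = 117 − 2·52
13 = −2·403 + 7·117
13 = 7·1326 − 23·403
13 = −23·5707 + 99·1326
13 = 99·18447 − 320·5707
13 = −320·42601 + 739·18447
13 = 739·146250 − 2537·42601
13 = −2537·627601 + 10887·146250
13 = 10887·2656654 − 46085·627601
13 = −46085·8597563 + 149142·2656654
13 = 149142·19851780 − 344369·8597563
So 13 = (149142)·19851780 + (-344369)·8597563.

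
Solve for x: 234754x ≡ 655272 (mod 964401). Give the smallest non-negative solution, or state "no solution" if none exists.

251511

First find gcd(234754, 964401):
964401 = 4·234754 + 25385
234754 = 9·25385 + 6289
25385 = 4·6289 + 229
6289 = 27·229 + 106
229 = 2·106 + 17
106 = 6·17 + 4
17 = 4·4 + 1
4 = 4·1 + 0
gcd = 1, so a unique solution mod 964401 exists.
Back-substitute for the Bézout coefficients:
1 = 17 − 4·4
1 = −4·106 + 25·17
1 = 25·229 − 54·106
1 = −54·6289 + 1483·229
1 = 1483·25385 − 5986·6289
1 = −5986·234754 + 55357·25385
1 = 55357·964401 − 227414·234754
So 234754·(-227414) ≡ 1 (mod 964401), giving 234754⁻¹ ≡ 736987.
x ≡ 234754⁻¹·655272 ≡ 736987·655272 ≡ 251511 (mod 964401).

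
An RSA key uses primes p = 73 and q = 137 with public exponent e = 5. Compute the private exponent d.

3917

φ(n) = (p−1)(q−1) = 72·136 = 9792.
Need d with 5·d ≡ 1 (mod 9792). Apply the extended Euclidean algorithm:
9792 = 1958*5 + 2
5 = 2*2 + 1
2 = 2*1 + 0
Back-substitute:
1 = 5 − 2·2
1 = −2·9792 + 3917·5
So 5·3917 ≡ 1 (mod 9792), hence d = 3917.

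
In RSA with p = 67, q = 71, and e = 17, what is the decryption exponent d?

φ(n) = (p−1)(q−1) = 66·70 = 4620.
Need d with 17·d ≡ 1 (mod 4620). Apply the extended Euclidean algorithm:
4620 = 271*17 + 13
17 = 1*13 + 4
13 = 3*4 + 1
4 = 4*1 + 0
Back-substitute:
1 = 13 − 3·4
1 = −3·17 + 4·13
1 = 4·4620 − 1087·17
So 17·(-1087) ≡ 1 (mod 4620), hence d ≡ -1087 ≡ 3533 (mod 4620).

3533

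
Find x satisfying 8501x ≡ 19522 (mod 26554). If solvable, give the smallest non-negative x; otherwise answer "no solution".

First find gcd(8501, 26554):
26554 = 3×8501 + 1051
8501 = 8×1051 + 93
1051 = 11×93 + 28
93 = 3×28 + 9
28 = 3×9 + 1
9 = 9×1 + 0
gcd = 1, so a unique solution mod 26554 exists.
Back-substitute for the Bézout coefficients:
1 = 28 − 3·9
1 = −3·93 + 10·28
1 = 10·1051 − 113·93
1 = −113·8501 + 914·1051
1 = 914·26554 − 2855·8501
So 8501·(-2855) ≡ 1 (mod 26554), giving 8501⁻¹ ≡ 23699.
x ≡ 8501⁻¹·19522 ≡ 23699·19522 ≡ 1536 (mod 26554).

1536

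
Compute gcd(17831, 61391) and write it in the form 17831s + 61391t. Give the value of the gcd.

Repeated division:
61391 = 3×17831 + 7898
17831 = 2×7898 + 2035
7898 = 3×2035 + 1793
2035 = 1×1793 + 242
1793 = 7×242 + 99
242 = 2×99 + 44
99 = 2×44 + 11
44 = 4×11 + 0
gcd(17831, 61391) = 11.
Express as a combination:
11 = 99 − 2·44
11 = −2·242 + 5·99
11 = 5·1793 − 37·242
11 = −37·2035 + 42·1793
11 = 42·7898 − 163·2035
11 = −163·17831 + 368·7898
11 = 368·61391 − 1267·17831
So 11 = (368)·61391 + (-1267)·17831.

11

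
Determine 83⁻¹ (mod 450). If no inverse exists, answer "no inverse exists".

Apply the Euclidean algorithm to 450 and 83:
450 = 5×83 + 35
83 = 2×35 + 13
35 = 2×13 + 9
13 = 1×9 + 4
9 = 2×4 + 1
4 = 4×1 + 0
The gcd is 1. Working backward:
1 = 9 − 2·4
1 = −2·13 + 3·9
1 = 3·35 − 8·13
1 = −8·83 + 19·35
1 = 19·450 − 103·83
Hence 83⁻¹ ≡ -103 ≡ 347 (mod 450).

347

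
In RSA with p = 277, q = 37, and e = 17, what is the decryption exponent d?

1169

φ(n) = (p−1)(q−1) = 276·36 = 9936.
Need d with 17·d ≡ 1 (mod 9936). Apply the extended Euclidean algorithm:
9936 = 584·17 + 8
17 = 2·8 + 1
8 = 8·1 + 0
Back-substitute:
1 = 17 − 2·8
1 = −2·9936 + 1169·17
So 17·1169 ≡ 1 (mod 9936), hence d = 1169.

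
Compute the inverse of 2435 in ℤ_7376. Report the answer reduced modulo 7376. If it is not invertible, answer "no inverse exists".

gcd(7376, 2435) by repeated division:
7376 = 3×2435 + 71
2435 = 34×71 + 21
71 = 3×21 + 8
21 = 2×8 + 5
8 = 1×5 + 3
5 = 1×3 + 2
3 = 1×2 + 1
2 = 2×1 + 0
gcd = 1, so the inverse exists. Back-substitute:
1 = 3 − 2
1 = −5 + 2·3
1 = 2·8 − 3·5
1 = −3·21 + 8·8
1 = 8·71 − 27·21
1 = −27·2435 + 926·71
1 = 926·7376 − 2805·2435
So 2435·(-2805) ≡ 1 (mod 7376), and -2805 ≡ 4571 (mod 7376).

4571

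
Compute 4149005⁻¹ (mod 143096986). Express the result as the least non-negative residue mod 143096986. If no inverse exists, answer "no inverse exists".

Apply the Euclidean algorithm to 143096986 and 4149005:
143096986 = 34×4149005 + 2030816
4149005 = 2×2030816 + 87373
2030816 = 23×87373 + 21237
87373 = 4×21237 + 2425
21237 = 8×2425 + 1837
2425 = 1×1837 + 588
1837 = 3×588 + 73
588 = 8×73 + 4
73 = 18×4 + 1
4 = 4×1 + 0
Since gcd(4149005, 143096986) = 1, back-substitute to write 1 as a combination:
1 = 73 − 18·4
1 = −18·588 + 145·73
1 = 145·1837 − 453·588
1 = −453·2425 + 598·1837
1 = 598·21237 − 5237·2425
1 = −5237·87373 + 21546·21237
1 = 21546·2030816 − 500795·87373
1 = −500795·4149005 + 1023136·2030816
1 = 1023136·143096986 − 35287419·4149005
Thus 4149005·(-35287419) ≡ 1 (mod 143096986); reducing, -35287419 mod 143096986 = 107809567.

107809567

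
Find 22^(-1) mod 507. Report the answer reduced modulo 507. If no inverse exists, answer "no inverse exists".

484

Run Euclid on (507, 22):
507 = 23·22 + 1
22 = 22·1 + 0
gcd = 1, so the inverse exists. Back-substitute:
1 = 507 − 23·22
Thus 22·(-23) ≡ 1 (mod 507); reducing, -23 mod 507 = 484.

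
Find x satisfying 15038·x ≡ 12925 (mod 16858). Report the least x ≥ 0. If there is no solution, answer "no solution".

gcd(15038, 16858):
16858 = 1·15038 + 1820
15038 = 8·1820 + 478
1820 = 3·478 + 386
478 = 1·386 + 92
386 = 4·92 + 18
92 = 5·18 + 2
18 = 9·2 + 0
gcd = 2, but 2 ∤ 12925, so the congruence has no solution.

no solution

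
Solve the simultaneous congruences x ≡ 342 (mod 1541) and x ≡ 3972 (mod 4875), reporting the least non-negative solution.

Write x = 342 + 1541·k. Then 1541·k ≡ 3972 − 342 ≡ 3630 (mod 4875).
Need 1541⁻¹ mod 4875. Extended Euclid on (4875, 1541):
4875 = 3×1541 + 252
1541 = 6×252 + 29
252 = 8×29 + 20
29 = 1×20 + 9
20 = 2×9 + 2
9 = 4×2 + 1
2 = 2×1 + 0
Back-substitute:
1 = 9 − 4·2
1 = −4·20 + 9·9
1 = 9·29 − 13·20
1 = −13·252 + 113·29
1 = 113·1541 − 691·252
1 = −691·4875 + 2186·1541
1541⁻¹ ≡ 2186 (mod 4875), so k ≡ 2186·3630 ≡ 3555 (mod 4875).
x = 342 + 1541·3555 = 5478597.

5478597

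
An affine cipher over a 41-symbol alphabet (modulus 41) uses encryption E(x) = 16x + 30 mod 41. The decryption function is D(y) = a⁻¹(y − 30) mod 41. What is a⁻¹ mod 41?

gcd(41, 16) by repeated division:
41 = 2·16 + 9
16 = 1·9 + 7
9 = 1·7 + 2
7 = 3·2 + 1
2 = 2·1 + 0
gcd = 1, so the inverse exists. Back-substitute:
1 = 7 − 3·2
1 = −3·9 + 4·7
1 = 4·16 − 7·9
1 = −7·41 + 18·16
So 16·18 ≡ 1 (mod 41).

18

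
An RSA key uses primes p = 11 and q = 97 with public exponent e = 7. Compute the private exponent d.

φ(n) = (p−1)(q−1) = 10·96 = 960.
Need d with 7·d ≡ 1 (mod 960). Apply the extended Euclidean algorithm:
960 = 137*7 + 1
7 = 7*1 + 0
Back-substitute:
1 = 960 − 137·7
So 7·(-137) ≡ 1 (mod 960), hence d ≡ -137 ≡ 823 (mod 960).

823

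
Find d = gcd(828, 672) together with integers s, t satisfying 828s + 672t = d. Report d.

Euclidean algorithm:
828 = 1×672 + 156
672 = 4×156 + 48
156 = 3×48 + 12
48 = 4×12 + 0
gcd(828, 672) = 12.
Express as a combination:
12 = 156 − 3·48
12 = −3·672 + 13·156
12 = 13·828 − 16·672
So 12 = (13)·828 + (-16)·672.

12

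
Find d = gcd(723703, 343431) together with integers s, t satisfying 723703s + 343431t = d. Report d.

1

Repeated division:
723703 = 2*343431 + 36841
343431 = 9*36841 + 11862
36841 = 3*11862 + 1255
11862 = 9*1255 + 567
1255 = 2*567 + 121
567 = 4*121 + 83
121 = 1*83 + 38
83 = 2*38 + 7
38 = 5*7 + 3
7 = 2*3 + 1
3 = 3*1 + 0
gcd(723703, 343431) = 1.
Working backward:
1 = 7 − 2·3
1 = −2·38 + 11·7
1 = 11·83 − 24·38
1 = −24·121 + 35·83
1 = 35·567 − 164·121
1 = −164·1255 + 363·567
1 = 363·11862 − 3431·1255
1 = −3431·36841 + 10656·11862
1 = 10656·343431 − 99335·36841
1 = −99335·723703 + 209326·343431
So 1 = (-99335)·723703 + (209326)·343431.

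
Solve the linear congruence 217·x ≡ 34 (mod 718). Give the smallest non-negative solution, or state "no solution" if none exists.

470

First find gcd(217, 718):
718 = 3×217 + 67
217 = 3×67 + 16
67 = 4×16 + 3
16 = 5×3 + 1
3 = 3×1 + 0
gcd = 1, so a unique solution mod 718 exists.
Back-substitute for the Bézout coefficients:
1 = 16 − 5·3
1 = −5·67 + 21·16
1 = 21·217 − 68·67
1 = −68·718 + 225·217
So 217·(225) ≡ 1 (mod 718), giving 217⁻¹ ≡ 225.
x ≡ 217⁻¹·34 ≡ 225·34 ≡ 470 (mod 718).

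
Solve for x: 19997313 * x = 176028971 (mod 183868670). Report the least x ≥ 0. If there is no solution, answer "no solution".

93758727

First find gcd(19997313, 183868670):
183868670 = 9·19997313 + 3892853
19997313 = 5·3892853 + 533048
3892853 = 7·533048 + 161517
533048 = 3·161517 + 48497
161517 = 3·48497 + 16026
48497 = 3·16026 + 419
16026 = 38·419 + 104
419 = 4·104 + 3
104 = 34·3 + 2
3 = 1·2 + 1
2 = 2·1 + 0
gcd = 1, so a unique solution mod 183868670 exists.
Back-substitute for the Bézout coefficients:
1 = 3 − 2
1 = −104 + 35·3
1 = 35·419 − 141·104
1 = −141·16026 + 5393·419
1 = 5393·48497 − 16320·16026
1 = −16320·161517 + 54353·48497
1 = 54353·533048 − 179379·161517
1 = −179379·3892853 + 1310006·533048
1 = 1310006·19997313 − 6729409·3892853
1 = −6729409·183868670 + 61874687·19997313
So 19997313·(61874687) ≡ 1 (mod 183868670), giving 19997313⁻¹ ≡ 61874687.
x ≡ 19997313⁻¹·176028971 ≡ 61874687·176028971 ≡ 93758727 (mod 183868670).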